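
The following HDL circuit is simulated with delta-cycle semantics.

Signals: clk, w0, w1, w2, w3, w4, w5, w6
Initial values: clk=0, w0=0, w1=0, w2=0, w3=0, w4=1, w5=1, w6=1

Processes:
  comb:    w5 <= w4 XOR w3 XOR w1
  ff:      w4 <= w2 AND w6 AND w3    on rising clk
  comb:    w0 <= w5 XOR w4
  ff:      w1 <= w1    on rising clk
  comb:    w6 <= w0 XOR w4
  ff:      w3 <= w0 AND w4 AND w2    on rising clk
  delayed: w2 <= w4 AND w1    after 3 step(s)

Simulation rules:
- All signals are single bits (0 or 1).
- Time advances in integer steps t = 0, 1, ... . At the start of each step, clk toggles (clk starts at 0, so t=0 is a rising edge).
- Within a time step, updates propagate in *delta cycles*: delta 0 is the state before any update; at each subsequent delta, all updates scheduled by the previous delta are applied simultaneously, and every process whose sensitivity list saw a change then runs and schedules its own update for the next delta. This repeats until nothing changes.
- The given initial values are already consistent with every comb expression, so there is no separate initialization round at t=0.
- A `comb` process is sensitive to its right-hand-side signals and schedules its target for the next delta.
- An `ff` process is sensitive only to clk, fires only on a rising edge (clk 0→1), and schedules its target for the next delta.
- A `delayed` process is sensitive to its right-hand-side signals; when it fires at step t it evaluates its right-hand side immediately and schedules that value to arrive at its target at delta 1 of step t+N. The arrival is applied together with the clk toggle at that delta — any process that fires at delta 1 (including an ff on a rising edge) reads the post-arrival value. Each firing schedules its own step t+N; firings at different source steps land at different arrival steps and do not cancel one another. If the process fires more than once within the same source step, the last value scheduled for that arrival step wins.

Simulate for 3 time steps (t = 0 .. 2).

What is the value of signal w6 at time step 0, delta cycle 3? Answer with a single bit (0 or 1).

0

t0.Δ0 w2=0 clk=0 w6=1 w1=0 w4=1 w5=1 w3=0 w0=0
t0.Δ1 w2=0 clk=1 w6=1 w1=0 w4=1 w5=1 w3=0 w0=0
t0.Δ2 w2=0 clk=1 w6=1 w1=0 w4=0 w5=1 w3=0 w0=0
t0.Δ3 w2=0 clk=1 w6=0 w1=0 w4=0 w5=0 w3=0 w0=1
t0.Δ4 w2=0 clk=1 w6=1 w1=0 w4=0 w5=0 w3=0 w0=0
t0.Δ5 w2=0 clk=1 w6=0 w1=0 w4=0 w5=0 w3=0 w0=0
t1.Δ0 w2=0 clk=1 w6=0 w1=0 w4=0 w5=0 w3=0 w0=0
t1.Δ1 w2=0 clk=0 w6=0 w1=0 w4=0 w5=0 w3=0 w0=0
t2.Δ0 w2=0 clk=0 w6=0 w1=0 w4=0 w5=0 w3=0 w0=0
t2.Δ1 w2=0 clk=1 w6=0 w1=0 w4=0 w5=0 w3=0 w0=0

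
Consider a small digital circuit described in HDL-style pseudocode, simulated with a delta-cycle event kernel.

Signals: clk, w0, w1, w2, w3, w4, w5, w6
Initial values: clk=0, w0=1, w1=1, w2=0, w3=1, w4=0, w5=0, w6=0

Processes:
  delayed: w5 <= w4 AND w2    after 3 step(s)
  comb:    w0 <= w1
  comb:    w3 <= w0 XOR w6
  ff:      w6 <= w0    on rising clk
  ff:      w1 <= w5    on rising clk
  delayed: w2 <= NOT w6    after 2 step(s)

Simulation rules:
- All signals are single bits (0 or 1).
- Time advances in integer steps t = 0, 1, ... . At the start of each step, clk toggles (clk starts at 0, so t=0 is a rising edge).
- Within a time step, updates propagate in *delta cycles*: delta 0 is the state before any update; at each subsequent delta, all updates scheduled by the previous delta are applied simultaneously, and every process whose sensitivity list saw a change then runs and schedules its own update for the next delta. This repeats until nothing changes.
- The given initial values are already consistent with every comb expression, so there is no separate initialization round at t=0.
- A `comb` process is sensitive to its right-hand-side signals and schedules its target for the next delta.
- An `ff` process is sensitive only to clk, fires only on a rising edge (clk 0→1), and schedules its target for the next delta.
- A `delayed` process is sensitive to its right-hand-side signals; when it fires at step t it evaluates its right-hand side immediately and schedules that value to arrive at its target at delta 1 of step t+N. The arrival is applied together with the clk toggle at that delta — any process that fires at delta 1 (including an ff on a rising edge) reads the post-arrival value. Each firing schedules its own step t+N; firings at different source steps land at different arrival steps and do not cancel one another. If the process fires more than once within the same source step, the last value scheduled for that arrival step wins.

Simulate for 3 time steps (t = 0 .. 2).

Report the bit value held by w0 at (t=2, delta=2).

0

t0.Δ0 w6=0 w3=1 w4=0 w2=0 w1=1 w5=0 w0=1 clk=0
t0.Δ1 w6=0 w3=1 w4=0 w2=0 w1=1 w5=0 w0=1 clk=1
t0.Δ2 w6=1 w3=1 w4=0 w2=0 w1=0 w5=0 w0=1 clk=1
t0.Δ3 w6=1 w3=0 w4=0 w2=0 w1=0 w5=0 w0=0 clk=1
t0.Δ4 w6=1 w3=1 w4=0 w2=0 w1=0 w5=0 w0=0 clk=1
t1.Δ0 w6=1 w3=1 w4=0 w2=0 w1=0 w5=0 w0=0 clk=1
t1.Δ1 w6=1 w3=1 w4=0 w2=0 w1=0 w5=0 w0=0 clk=0
t2.Δ0 w6=1 w3=1 w4=0 w2=0 w1=0 w5=0 w0=0 clk=0
t2.Δ1 w6=1 w3=1 w4=0 w2=0 w1=0 w5=0 w0=0 clk=1
t2.Δ2 w6=0 w3=1 w4=0 w2=0 w1=0 w5=0 w0=0 clk=1
t2.Δ3 w6=0 w3=0 w4=0 w2=0 w1=0 w5=0 w0=0 clk=1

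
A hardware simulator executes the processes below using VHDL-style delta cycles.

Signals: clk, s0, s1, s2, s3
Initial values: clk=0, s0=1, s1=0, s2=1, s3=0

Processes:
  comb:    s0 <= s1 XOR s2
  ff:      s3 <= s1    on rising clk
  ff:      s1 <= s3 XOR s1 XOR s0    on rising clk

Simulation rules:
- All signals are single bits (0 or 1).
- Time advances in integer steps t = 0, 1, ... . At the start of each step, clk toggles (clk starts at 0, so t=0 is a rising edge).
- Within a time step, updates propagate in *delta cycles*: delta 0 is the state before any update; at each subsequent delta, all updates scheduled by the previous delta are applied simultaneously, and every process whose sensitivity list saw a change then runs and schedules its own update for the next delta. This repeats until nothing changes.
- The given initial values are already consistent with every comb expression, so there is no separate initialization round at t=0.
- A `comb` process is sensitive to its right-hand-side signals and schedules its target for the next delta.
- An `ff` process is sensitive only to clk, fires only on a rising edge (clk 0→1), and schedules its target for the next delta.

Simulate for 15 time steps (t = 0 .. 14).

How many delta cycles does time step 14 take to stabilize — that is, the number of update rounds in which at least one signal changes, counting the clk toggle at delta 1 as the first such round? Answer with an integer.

t0.Δ0 s1=0 clk=0 s2=1 s3=0 s0=1
t0.Δ1 s1=0 clk=1 s2=1 s3=0 s0=1
t0.Δ2 s1=1 clk=1 s2=1 s3=0 s0=1
t0.Δ3 s1=1 clk=1 s2=1 s3=0 s0=0
t1.Δ0 s1=1 clk=1 s2=1 s3=0 s0=0
t1.Δ1 s1=1 clk=0 s2=1 s3=0 s0=0
t2.Δ0 s1=1 clk=0 s2=1 s3=0 s0=0
t2.Δ1 s1=1 clk=1 s2=1 s3=0 s0=0
t2.Δ2 s1=1 clk=1 s2=1 s3=1 s0=0
t3.Δ0 s1=1 clk=1 s2=1 s3=1 s0=0
t3.Δ1 s1=1 clk=0 s2=1 s3=1 s0=0
t4.Δ0 s1=1 clk=0 s2=1 s3=1 s0=0
t4.Δ1 s1=1 clk=1 s2=1 s3=1 s0=0
t4.Δ2 s1=0 clk=1 s2=1 s3=1 s0=0
t4.Δ3 s1=0 clk=1 s2=1 s3=1 s0=1
t5.Δ0 s1=0 clk=1 s2=1 s3=1 s0=1
t5.Δ1 s1=0 clk=0 s2=1 s3=1 s0=1
t6.Δ0 s1=0 clk=0 s2=1 s3=1 s0=1
t6.Δ1 s1=0 clk=1 s2=1 s3=1 s0=1
t6.Δ2 s1=0 clk=1 s2=1 s3=0 s0=1
t7.Δ0 s1=0 clk=1 s2=1 s3=0 s0=1
t7.Δ1 s1=0 clk=0 s2=1 s3=0 s0=1
t8.Δ0 s1=0 clk=0 s2=1 s3=0 s0=1
t8.Δ1 s1=0 clk=1 s2=1 s3=0 s0=1
t8.Δ2 s1=1 clk=1 s2=1 s3=0 s0=1
t8.Δ3 s1=1 clk=1 s2=1 s3=0 s0=0
t9.Δ0 s1=1 clk=1 s2=1 s3=0 s0=0
t9.Δ1 s1=1 clk=0 s2=1 s3=0 s0=0
t10.Δ0 s1=1 clk=0 s2=1 s3=0 s0=0
t10.Δ1 s1=1 clk=1 s2=1 s3=0 s0=0
t10.Δ2 s1=1 clk=1 s2=1 s3=1 s0=0
t11.Δ0 s1=1 clk=1 s2=1 s3=1 s0=0
t11.Δ1 s1=1 clk=0 s2=1 s3=1 s0=0
t12.Δ0 s1=1 clk=0 s2=1 s3=1 s0=0
t12.Δ1 s1=1 clk=1 s2=1 s3=1 s0=0
t12.Δ2 s1=0 clk=1 s2=1 s3=1 s0=0
t12.Δ3 s1=0 clk=1 s2=1 s3=1 s0=1
t13.Δ0 s1=0 clk=1 s2=1 s3=1 s0=1
t13.Δ1 s1=0 clk=0 s2=1 s3=1 s0=1
t14.Δ0 s1=0 clk=0 s2=1 s3=1 s0=1
t14.Δ1 s1=0 clk=1 s2=1 s3=1 s0=1
t14.Δ2 s1=0 clk=1 s2=1 s3=0 s0=1

2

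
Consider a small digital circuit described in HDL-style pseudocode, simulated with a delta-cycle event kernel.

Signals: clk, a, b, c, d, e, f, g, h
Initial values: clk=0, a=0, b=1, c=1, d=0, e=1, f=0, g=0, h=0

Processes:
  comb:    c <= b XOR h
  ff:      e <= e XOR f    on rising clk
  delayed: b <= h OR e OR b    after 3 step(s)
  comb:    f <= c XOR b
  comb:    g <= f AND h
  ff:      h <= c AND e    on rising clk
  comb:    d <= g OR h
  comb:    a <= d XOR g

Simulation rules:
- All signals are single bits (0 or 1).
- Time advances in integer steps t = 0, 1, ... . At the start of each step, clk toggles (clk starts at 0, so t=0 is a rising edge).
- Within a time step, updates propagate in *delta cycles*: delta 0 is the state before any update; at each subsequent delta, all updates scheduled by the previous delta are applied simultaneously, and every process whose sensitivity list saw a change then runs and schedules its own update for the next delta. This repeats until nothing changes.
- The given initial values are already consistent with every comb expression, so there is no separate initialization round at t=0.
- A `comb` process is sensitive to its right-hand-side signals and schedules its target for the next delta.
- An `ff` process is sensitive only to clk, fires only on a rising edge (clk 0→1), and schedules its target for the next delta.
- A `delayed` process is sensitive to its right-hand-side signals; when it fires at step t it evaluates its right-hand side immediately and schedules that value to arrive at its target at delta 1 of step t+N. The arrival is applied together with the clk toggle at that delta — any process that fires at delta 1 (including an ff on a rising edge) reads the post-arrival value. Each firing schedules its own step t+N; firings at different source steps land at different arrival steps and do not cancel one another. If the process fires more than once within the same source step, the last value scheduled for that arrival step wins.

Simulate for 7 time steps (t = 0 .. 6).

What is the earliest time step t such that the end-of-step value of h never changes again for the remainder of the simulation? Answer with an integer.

2

t=0 Δ0: b=1 d=0 e=1 h=0 g=0 a=0 c=1 f=0 clk=0
  Δ1: clk:0→1
  Δ2: h:0→1
  Δ3: d:0→1, c:1→0
  Δ4: a:0→1, f:0→1
  Δ5: g:0→1
  Δ6: a:1→0
  (6Δ to stable)
t=1 Δ0: b=1 d=1 e=1 h=1 g=1 a=0 c=0 f=1 clk=1
  Δ1: clk:1→0
  (1Δ to stable)
t=2 Δ0: b=1 d=1 e=1 h=1 g=1 a=0 c=0 f=1 clk=0
  Δ1: clk:0→1
  Δ2: e:1→0, h:1→0
  Δ3: g:1→0, c:0→1
  Δ4: d:1→0, a:0→1, f:1→0
  Δ5: a:1→0
  (5Δ to stable)
t=3 Δ0: b=1 d=0 e=0 h=0 g=0 a=0 c=1 f=0 clk=1
  Δ1: clk:1→0
  (1Δ to stable)
t=4 Δ0: b=1 d=0 e=0 h=0 g=0 a=0 c=1 f=0 clk=0
  Δ1: clk:0→1
  (1Δ to stable)
t=5 Δ0: b=1 d=0 e=0 h=0 g=0 a=0 c=1 f=0 clk=1
  Δ1: clk:1→0
  (1Δ to stable)
t=6 Δ0: b=1 d=0 e=0 h=0 g=0 a=0 c=1 f=0 clk=0
  Δ1: clk:0→1
  (1Δ to stable)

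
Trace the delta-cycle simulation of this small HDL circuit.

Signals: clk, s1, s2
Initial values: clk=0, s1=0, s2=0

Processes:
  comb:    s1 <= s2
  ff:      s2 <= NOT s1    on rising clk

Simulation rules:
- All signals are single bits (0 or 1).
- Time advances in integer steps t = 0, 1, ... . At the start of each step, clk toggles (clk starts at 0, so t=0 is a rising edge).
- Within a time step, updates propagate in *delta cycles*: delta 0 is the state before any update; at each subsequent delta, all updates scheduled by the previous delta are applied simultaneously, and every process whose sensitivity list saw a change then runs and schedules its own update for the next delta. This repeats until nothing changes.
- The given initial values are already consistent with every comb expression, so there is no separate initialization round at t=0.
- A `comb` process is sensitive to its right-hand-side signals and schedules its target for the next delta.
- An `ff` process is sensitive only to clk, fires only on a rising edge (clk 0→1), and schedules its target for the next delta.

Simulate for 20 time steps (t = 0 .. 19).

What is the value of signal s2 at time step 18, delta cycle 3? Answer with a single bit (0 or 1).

0

t0.Δ0 clk=0 s2=0 s1=0
t0.Δ1 clk=1 s2=0 s1=0
t0.Δ2 clk=1 s2=1 s1=0
t0.Δ3 clk=1 s2=1 s1=1
t1.Δ0 clk=1 s2=1 s1=1
t1.Δ1 clk=0 s2=1 s1=1
t2.Δ0 clk=0 s2=1 s1=1
t2.Δ1 clk=1 s2=1 s1=1
t2.Δ2 clk=1 s2=0 s1=1
t2.Δ3 clk=1 s2=0 s1=0
t3.Δ0 clk=1 s2=0 s1=0
t3.Δ1 clk=0 s2=0 s1=0
t4.Δ0 clk=0 s2=0 s1=0
t4.Δ1 clk=1 s2=0 s1=0
t4.Δ2 clk=1 s2=1 s1=0
t4.Δ3 clk=1 s2=1 s1=1
t5.Δ0 clk=1 s2=1 s1=1
t5.Δ1 clk=0 s2=1 s1=1
t6.Δ0 clk=0 s2=1 s1=1
t6.Δ1 clk=1 s2=1 s1=1
t6.Δ2 clk=1 s2=0 s1=1
t6.Δ3 clk=1 s2=0 s1=0
t7.Δ0 clk=1 s2=0 s1=0
t7.Δ1 clk=0 s2=0 s1=0
t8.Δ0 clk=0 s2=0 s1=0
t8.Δ1 clk=1 s2=0 s1=0
t8.Δ2 clk=1 s2=1 s1=0
t8.Δ3 clk=1 s2=1 s1=1
t9.Δ0 clk=1 s2=1 s1=1
t9.Δ1 clk=0 s2=1 s1=1
t10.Δ0 clk=0 s2=1 s1=1
t10.Δ1 clk=1 s2=1 s1=1
t10.Δ2 clk=1 s2=0 s1=1
t10.Δ3 clk=1 s2=0 s1=0
t11.Δ0 clk=1 s2=0 s1=0
t11.Δ1 clk=0 s2=0 s1=0
t12.Δ0 clk=0 s2=0 s1=0
t12.Δ1 clk=1 s2=0 s1=0
t12.Δ2 clk=1 s2=1 s1=0
t12.Δ3 clk=1 s2=1 s1=1
t13.Δ0 clk=1 s2=1 s1=1
t13.Δ1 clk=0 s2=1 s1=1
t14.Δ0 clk=0 s2=1 s1=1
t14.Δ1 clk=1 s2=1 s1=1
t14.Δ2 clk=1 s2=0 s1=1
t14.Δ3 clk=1 s2=0 s1=0
t15.Δ0 clk=1 s2=0 s1=0
t15.Δ1 clk=0 s2=0 s1=0
t16.Δ0 clk=0 s2=0 s1=0
t16.Δ1 clk=1 s2=0 s1=0
t16.Δ2 clk=1 s2=1 s1=0
t16.Δ3 clk=1 s2=1 s1=1
t17.Δ0 clk=1 s2=1 s1=1
t17.Δ1 clk=0 s2=1 s1=1
t18.Δ0 clk=0 s2=1 s1=1
t18.Δ1 clk=1 s2=1 s1=1
t18.Δ2 clk=1 s2=0 s1=1
t18.Δ3 clk=1 s2=0 s1=0
t19.Δ0 clk=1 s2=0 s1=0
t19.Δ1 clk=0 s2=0 s1=0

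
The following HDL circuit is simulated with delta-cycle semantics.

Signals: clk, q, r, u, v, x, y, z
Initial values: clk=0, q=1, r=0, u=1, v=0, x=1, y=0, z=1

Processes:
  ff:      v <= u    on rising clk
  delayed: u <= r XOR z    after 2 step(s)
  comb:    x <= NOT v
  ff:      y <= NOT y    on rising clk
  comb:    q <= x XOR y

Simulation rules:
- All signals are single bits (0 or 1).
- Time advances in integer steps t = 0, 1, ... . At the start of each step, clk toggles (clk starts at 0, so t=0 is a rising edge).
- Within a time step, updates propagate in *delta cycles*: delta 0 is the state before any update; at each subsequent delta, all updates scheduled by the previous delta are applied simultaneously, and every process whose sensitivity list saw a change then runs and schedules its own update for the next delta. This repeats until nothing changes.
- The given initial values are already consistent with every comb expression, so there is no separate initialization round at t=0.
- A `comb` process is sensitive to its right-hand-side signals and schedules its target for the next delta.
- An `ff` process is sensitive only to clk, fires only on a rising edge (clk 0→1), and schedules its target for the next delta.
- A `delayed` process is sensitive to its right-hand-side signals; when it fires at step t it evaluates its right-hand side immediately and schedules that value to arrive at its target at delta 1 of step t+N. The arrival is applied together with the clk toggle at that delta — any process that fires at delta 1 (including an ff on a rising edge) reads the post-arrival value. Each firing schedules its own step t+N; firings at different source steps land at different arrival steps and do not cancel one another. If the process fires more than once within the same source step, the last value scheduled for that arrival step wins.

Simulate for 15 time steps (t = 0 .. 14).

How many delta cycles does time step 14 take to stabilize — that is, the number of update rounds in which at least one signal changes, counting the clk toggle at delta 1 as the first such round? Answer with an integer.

t=0 Δ0: z=1 y=0 x=1 r=0 v=0 clk=0 u=1 q=1
  Δ1: clk:0→1
  Δ2: y:0→1, v:0→1
  Δ3: x:1→0, q:1→0
  Δ4: q:0→1
  (4Δ to stable)
t=1 Δ0: z=1 y=1 x=0 r=0 v=1 clk=1 u=1 q=1
  Δ1: clk:1→0
  (1Δ to stable)
t=2 Δ0: z=1 y=1 x=0 r=0 v=1 clk=0 u=1 q=1
  Δ1: clk:0→1
  Δ2: y:1→0
  Δ3: q:1→0
  (3Δ to stable)
t=3 Δ0: z=1 y=0 x=0 r=0 v=1 clk=1 u=1 q=0
  Δ1: clk:1→0
  (1Δ to stable)
t=4 Δ0: z=1 y=0 x=0 r=0 v=1 clk=0 u=1 q=0
  Δ1: clk:0→1
  Δ2: y:0→1
  Δ3: q:0→1
  (3Δ to stable)
t=5 Δ0: z=1 y=1 x=0 r=0 v=1 clk=1 u=1 q=1
  Δ1: clk:1→0
  (1Δ to stable)
t=6 Δ0: z=1 y=1 x=0 r=0 v=1 clk=0 u=1 q=1
  Δ1: clk:0→1
  Δ2: y:1→0
  Δ3: q:1→0
  (3Δ to stable)
t=7 Δ0: z=1 y=0 x=0 r=0 v=1 clk=1 u=1 q=0
  Δ1: clk:1→0
  (1Δ to stable)
t=8 Δ0: z=1 y=0 x=0 r=0 v=1 clk=0 u=1 q=0
  Δ1: clk:0→1
  Δ2: y:0→1
  Δ3: q:0→1
  (3Δ to stable)
t=9 Δ0: z=1 y=1 x=0 r=0 v=1 clk=1 u=1 q=1
  Δ1: clk:1→0
  (1Δ to stable)
t=10 Δ0: z=1 y=1 x=0 r=0 v=1 clk=0 u=1 q=1
  Δ1: clk:0→1
  Δ2: y:1→0
  Δ3: q:1→0
  (3Δ to stable)
t=11 Δ0: z=1 y=0 x=0 r=0 v=1 clk=1 u=1 q=0
  Δ1: clk:1→0
  (1Δ to stable)
t=12 Δ0: z=1 y=0 x=0 r=0 v=1 clk=0 u=1 q=0
  Δ1: clk:0→1
  Δ2: y:0→1
  Δ3: q:0→1
  (3Δ to stable)
t=13 Δ0: z=1 y=1 x=0 r=0 v=1 clk=1 u=1 q=1
  Δ1: clk:1→0
  (1Δ to stable)
t=14 Δ0: z=1 y=1 x=0 r=0 v=1 clk=0 u=1 q=1
  Δ1: clk:0→1
  Δ2: y:1→0
  Δ3: q:1→0
  (3Δ to stable)

3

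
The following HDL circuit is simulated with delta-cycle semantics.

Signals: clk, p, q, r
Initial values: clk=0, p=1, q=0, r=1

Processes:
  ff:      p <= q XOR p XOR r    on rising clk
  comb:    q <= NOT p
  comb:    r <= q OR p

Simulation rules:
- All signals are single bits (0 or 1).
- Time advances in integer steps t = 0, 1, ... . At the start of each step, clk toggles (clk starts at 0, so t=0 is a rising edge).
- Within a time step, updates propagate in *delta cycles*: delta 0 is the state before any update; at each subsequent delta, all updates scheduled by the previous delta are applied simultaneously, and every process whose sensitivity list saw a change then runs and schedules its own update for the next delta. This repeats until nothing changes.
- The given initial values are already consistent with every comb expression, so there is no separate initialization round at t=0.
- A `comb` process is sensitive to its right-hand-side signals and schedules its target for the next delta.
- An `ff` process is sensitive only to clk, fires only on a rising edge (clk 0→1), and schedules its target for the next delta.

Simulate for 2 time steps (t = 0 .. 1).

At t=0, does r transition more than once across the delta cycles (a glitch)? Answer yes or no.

[bits: clk,r,q,p]
t=0: Δ0=0101 Δ1=1101 Δ2=1100 Δ3=1010 Δ4=1110 | 4Δ
t=1: Δ0=1110 Δ1=0110 | 1Δ

yes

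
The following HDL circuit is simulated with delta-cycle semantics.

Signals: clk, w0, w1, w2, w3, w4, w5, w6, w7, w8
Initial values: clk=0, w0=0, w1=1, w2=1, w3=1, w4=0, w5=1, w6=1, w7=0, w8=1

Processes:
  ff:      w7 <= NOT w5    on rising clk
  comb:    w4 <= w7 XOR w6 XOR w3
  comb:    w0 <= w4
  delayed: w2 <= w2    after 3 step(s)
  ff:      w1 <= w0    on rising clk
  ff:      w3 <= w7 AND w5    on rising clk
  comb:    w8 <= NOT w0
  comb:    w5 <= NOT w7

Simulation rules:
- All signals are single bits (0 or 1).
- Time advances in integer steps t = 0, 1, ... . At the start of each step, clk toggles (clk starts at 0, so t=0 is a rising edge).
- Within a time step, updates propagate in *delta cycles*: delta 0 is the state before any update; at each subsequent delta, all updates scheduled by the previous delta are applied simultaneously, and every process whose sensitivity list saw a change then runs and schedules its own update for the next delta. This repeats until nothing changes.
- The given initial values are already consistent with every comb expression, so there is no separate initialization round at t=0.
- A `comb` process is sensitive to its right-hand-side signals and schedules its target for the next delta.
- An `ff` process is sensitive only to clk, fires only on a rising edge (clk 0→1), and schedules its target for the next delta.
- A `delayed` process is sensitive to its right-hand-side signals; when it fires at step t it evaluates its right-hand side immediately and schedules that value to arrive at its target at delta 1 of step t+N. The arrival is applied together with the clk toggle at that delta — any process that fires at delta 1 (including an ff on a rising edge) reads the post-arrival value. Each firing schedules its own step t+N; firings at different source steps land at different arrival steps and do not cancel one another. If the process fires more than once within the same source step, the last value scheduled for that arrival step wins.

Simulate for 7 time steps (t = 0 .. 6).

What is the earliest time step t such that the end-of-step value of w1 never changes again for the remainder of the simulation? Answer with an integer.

2

t0.Δ0 w1=1 clk=0 w2=1 w7=0 w0=0 w4=0 w3=1 w8=1 w6=1 w5=1
t0.Δ1 w1=1 clk=1 w2=1 w7=0 w0=0 w4=0 w3=1 w8=1 w6=1 w5=1
t0.Δ2 w1=0 clk=1 w2=1 w7=0 w0=0 w4=0 w3=0 w8=1 w6=1 w5=1
t0.Δ3 w1=0 clk=1 w2=1 w7=0 w0=0 w4=1 w3=0 w8=1 w6=1 w5=1
t0.Δ4 w1=0 clk=1 w2=1 w7=0 w0=1 w4=1 w3=0 w8=1 w6=1 w5=1
t0.Δ5 w1=0 clk=1 w2=1 w7=0 w0=1 w4=1 w3=0 w8=0 w6=1 w5=1
t1.Δ0 w1=0 clk=1 w2=1 w7=0 w0=1 w4=1 w3=0 w8=0 w6=1 w5=1
t1.Δ1 w1=0 clk=0 w2=1 w7=0 w0=1 w4=1 w3=0 w8=0 w6=1 w5=1
t2.Δ0 w1=0 clk=0 w2=1 w7=0 w0=1 w4=1 w3=0 w8=0 w6=1 w5=1
t2.Δ1 w1=0 clk=1 w2=1 w7=0 w0=1 w4=1 w3=0 w8=0 w6=1 w5=1
t2.Δ2 w1=1 clk=1 w2=1 w7=0 w0=1 w4=1 w3=0 w8=0 w6=1 w5=1
t3.Δ0 w1=1 clk=1 w2=1 w7=0 w0=1 w4=1 w3=0 w8=0 w6=1 w5=1
t3.Δ1 w1=1 clk=0 w2=1 w7=0 w0=1 w4=1 w3=0 w8=0 w6=1 w5=1
t4.Δ0 w1=1 clk=0 w2=1 w7=0 w0=1 w4=1 w3=0 w8=0 w6=1 w5=1
t4.Δ1 w1=1 clk=1 w2=1 w7=0 w0=1 w4=1 w3=0 w8=0 w6=1 w5=1
t5.Δ0 w1=1 clk=1 w2=1 w7=0 w0=1 w4=1 w3=0 w8=0 w6=1 w5=1
t5.Δ1 w1=1 clk=0 w2=1 w7=0 w0=1 w4=1 w3=0 w8=0 w6=1 w5=1
t6.Δ0 w1=1 clk=0 w2=1 w7=0 w0=1 w4=1 w3=0 w8=0 w6=1 w5=1
t6.Δ1 w1=1 clk=1 w2=1 w7=0 w0=1 w4=1 w3=0 w8=0 w6=1 w5=1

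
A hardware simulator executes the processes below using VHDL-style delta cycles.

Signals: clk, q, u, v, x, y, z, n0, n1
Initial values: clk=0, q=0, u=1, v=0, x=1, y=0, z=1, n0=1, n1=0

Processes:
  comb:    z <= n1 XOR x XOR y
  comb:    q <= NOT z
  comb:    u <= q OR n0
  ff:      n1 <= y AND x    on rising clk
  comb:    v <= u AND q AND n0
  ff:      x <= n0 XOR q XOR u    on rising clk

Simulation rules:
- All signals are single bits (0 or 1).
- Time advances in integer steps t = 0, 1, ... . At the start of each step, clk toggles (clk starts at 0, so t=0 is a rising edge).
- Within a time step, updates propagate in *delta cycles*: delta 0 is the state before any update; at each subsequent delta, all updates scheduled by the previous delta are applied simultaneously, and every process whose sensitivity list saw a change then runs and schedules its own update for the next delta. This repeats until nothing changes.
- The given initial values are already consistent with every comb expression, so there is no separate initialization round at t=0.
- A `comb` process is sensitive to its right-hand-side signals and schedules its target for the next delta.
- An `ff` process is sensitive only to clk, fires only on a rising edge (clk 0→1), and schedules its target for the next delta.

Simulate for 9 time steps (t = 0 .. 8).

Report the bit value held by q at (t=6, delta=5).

0

t=0 Δ0: z=1 n0=1 n1=0 q=0 u=1 x=1 v=0 clk=0 y=0
  Δ1: clk:0→1
  Δ2: x:1→0
  Δ3: z:1→0
  Δ4: q:0→1
  Δ5: v:0→1
  (5Δ to stable)
t=1 Δ0: z=0 n0=1 n1=0 q=1 u=1 x=0 v=1 clk=1 y=0
  Δ1: clk:1→0
  (1Δ to stable)
t=2 Δ0: z=0 n0=1 n1=0 q=1 u=1 x=0 v=1 clk=0 y=0
  Δ1: clk:0→1
  Δ2: x:0→1
  Δ3: z:0→1
  Δ4: q:1→0
  Δ5: v:1→0
  (5Δ to stable)
t=3 Δ0: z=1 n0=1 n1=0 q=0 u=1 x=1 v=0 clk=1 y=0
  Δ1: clk:1→0
  (1Δ to stable)
t=4 Δ0: z=1 n0=1 n1=0 q=0 u=1 x=1 v=0 clk=0 y=0
  Δ1: clk:0→1
  Δ2: x:1→0
  Δ3: z:1→0
  Δ4: q:0→1
  Δ5: v:0→1
  (5Δ to stable)
t=5 Δ0: z=0 n0=1 n1=0 q=1 u=1 x=0 v=1 clk=1 y=0
  Δ1: clk:1→0
  (1Δ to stable)
t=6 Δ0: z=0 n0=1 n1=0 q=1 u=1 x=0 v=1 clk=0 y=0
  Δ1: clk:0→1
  Δ2: x:0→1
  Δ3: z:0→1
  Δ4: q:1→0
  Δ5: v:1→0
  (5Δ to stable)
t=7 Δ0: z=1 n0=1 n1=0 q=0 u=1 x=1 v=0 clk=1 y=0
  Δ1: clk:1→0
  (1Δ to stable)
t=8 Δ0: z=1 n0=1 n1=0 q=0 u=1 x=1 v=0 clk=0 y=0
  Δ1: clk:0→1
  Δ2: x:1→0
  Δ3: z:1→0
  Δ4: q:0→1
  Δ5: v:0→1
  (5Δ to stable)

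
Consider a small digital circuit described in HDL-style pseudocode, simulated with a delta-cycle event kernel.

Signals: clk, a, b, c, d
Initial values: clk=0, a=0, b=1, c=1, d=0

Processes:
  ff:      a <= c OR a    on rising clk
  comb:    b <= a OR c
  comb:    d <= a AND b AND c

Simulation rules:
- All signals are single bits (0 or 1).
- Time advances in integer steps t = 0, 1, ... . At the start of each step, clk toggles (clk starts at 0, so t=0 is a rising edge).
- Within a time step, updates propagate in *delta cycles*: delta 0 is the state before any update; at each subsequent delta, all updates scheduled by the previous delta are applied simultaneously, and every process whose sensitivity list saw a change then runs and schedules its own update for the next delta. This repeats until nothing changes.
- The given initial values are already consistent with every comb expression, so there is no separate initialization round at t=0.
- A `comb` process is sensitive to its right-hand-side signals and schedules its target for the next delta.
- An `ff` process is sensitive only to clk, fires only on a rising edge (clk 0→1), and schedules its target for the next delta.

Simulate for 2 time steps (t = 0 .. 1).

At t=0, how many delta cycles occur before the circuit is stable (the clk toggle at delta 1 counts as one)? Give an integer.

t=0 Δ0: b=1 clk=0 d=0 a=0 c=1
  Δ1: clk:0→1
  Δ2: a:0→1
  Δ3: d:0→1
  (3Δ to stable)
t=1 Δ0: b=1 clk=1 d=1 a=1 c=1
  Δ1: clk:1→0
  (1Δ to stable)

3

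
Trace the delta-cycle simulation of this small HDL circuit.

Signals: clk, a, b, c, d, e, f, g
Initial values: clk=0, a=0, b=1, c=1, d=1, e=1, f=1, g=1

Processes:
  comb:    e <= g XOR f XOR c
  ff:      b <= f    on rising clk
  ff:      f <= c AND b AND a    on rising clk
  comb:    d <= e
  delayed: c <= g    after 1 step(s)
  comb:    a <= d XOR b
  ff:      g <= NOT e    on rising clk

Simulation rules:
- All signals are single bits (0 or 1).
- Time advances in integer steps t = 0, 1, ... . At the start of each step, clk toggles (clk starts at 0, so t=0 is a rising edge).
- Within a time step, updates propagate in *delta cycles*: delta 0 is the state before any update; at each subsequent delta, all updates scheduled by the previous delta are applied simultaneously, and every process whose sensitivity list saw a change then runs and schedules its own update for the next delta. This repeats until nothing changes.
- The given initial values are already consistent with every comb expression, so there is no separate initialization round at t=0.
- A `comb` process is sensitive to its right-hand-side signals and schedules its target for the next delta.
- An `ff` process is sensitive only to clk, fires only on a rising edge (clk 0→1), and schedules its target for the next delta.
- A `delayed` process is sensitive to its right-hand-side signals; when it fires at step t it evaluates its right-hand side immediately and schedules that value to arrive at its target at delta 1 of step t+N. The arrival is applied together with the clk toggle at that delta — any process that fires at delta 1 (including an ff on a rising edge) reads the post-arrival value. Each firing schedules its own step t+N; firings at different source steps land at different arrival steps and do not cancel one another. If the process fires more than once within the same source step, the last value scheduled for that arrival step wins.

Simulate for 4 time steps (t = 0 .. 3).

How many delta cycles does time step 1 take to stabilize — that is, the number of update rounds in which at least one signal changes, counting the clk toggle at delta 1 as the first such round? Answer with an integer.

4

[bits: f,d,c,e,clk,g,b,a]
t=0: Δ0=11110110 Δ1=11111110 Δ2=01111010 | 2Δ
t=1: Δ0=01111010 Δ1=01010010 Δ2=01000010 Δ3=00000010 Δ4=00000011 | 4Δ
t=2: Δ0=00000011 Δ1=00001011 Δ2=00001101 Δ3=00011100 Δ4=01011100 Δ5=01011101 | 5Δ
t=3: Δ0=01011101 Δ1=01110101 Δ2=01100101 Δ3=00100101 Δ4=00100100 | 4Δ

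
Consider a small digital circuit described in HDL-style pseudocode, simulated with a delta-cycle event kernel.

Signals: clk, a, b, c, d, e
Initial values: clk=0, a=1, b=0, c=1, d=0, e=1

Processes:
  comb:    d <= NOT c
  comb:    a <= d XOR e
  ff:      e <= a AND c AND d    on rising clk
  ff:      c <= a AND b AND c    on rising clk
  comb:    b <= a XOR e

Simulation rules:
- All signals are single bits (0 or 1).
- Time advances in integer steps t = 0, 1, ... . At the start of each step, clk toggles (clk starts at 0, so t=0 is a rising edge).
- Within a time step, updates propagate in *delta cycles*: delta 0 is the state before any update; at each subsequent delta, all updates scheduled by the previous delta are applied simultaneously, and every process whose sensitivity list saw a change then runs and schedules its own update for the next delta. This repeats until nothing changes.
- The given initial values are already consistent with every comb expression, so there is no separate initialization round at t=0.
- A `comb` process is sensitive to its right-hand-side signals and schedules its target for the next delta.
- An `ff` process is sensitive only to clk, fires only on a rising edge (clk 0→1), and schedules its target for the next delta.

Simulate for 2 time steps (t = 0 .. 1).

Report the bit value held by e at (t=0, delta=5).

t=0 Δ0: c=1 clk=0 b=0 e=1 a=1 d=0
  Δ1: clk:0→1
  Δ2: c:1→0, e:1→0
  Δ3: b:0→1, a:1→0, d:0→1
  Δ4: b:1→0, a:0→1
  Δ5: b:0→1
  (5Δ to stable)
t=1 Δ0: c=0 clk=1 b=1 e=0 a=1 d=1
  Δ1: clk:1→0
  (1Δ to stable)

0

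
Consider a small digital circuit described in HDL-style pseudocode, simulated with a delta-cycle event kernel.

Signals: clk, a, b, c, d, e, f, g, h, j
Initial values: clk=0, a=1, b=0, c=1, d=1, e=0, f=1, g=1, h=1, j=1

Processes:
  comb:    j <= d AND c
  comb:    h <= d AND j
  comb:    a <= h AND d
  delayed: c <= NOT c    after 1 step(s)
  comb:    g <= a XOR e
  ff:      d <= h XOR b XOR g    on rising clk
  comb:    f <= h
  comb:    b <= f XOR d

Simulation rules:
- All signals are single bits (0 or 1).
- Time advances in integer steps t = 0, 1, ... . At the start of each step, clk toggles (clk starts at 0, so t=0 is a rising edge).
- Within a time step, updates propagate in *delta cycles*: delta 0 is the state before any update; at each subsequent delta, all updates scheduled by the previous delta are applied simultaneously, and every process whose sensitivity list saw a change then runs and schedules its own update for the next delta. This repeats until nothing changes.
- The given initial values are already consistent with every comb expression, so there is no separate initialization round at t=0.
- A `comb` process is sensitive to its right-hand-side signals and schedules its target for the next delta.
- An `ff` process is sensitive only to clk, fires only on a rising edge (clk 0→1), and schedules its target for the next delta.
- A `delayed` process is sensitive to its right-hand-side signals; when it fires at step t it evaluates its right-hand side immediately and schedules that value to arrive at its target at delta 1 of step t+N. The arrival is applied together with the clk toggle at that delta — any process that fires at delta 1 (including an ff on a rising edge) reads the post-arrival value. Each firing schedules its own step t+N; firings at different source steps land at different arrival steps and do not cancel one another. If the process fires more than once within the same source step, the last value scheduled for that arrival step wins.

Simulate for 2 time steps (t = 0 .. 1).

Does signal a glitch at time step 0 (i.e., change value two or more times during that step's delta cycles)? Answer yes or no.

t0.Δ0 a=1 d=1 c=1 clk=0 h=1 b=0 j=1 f=1 g=1 e=0
t0.Δ1 a=1 d=1 c=1 clk=1 h=1 b=0 j=1 f=1 g=1 e=0
t0.Δ2 a=1 d=0 c=1 clk=1 h=1 b=0 j=1 f=1 g=1 e=0
t0.Δ3 a=0 d=0 c=1 clk=1 h=0 b=1 j=0 f=1 g=1 e=0
t0.Δ4 a=0 d=0 c=1 clk=1 h=0 b=1 j=0 f=0 g=0 e=0
t0.Δ5 a=0 d=0 c=1 clk=1 h=0 b=0 j=0 f=0 g=0 e=0
t1.Δ0 a=0 d=0 c=1 clk=1 h=0 b=0 j=0 f=0 g=0 e=0
t1.Δ1 a=0 d=0 c=1 clk=0 h=0 b=0 j=0 f=0 g=0 e=0

no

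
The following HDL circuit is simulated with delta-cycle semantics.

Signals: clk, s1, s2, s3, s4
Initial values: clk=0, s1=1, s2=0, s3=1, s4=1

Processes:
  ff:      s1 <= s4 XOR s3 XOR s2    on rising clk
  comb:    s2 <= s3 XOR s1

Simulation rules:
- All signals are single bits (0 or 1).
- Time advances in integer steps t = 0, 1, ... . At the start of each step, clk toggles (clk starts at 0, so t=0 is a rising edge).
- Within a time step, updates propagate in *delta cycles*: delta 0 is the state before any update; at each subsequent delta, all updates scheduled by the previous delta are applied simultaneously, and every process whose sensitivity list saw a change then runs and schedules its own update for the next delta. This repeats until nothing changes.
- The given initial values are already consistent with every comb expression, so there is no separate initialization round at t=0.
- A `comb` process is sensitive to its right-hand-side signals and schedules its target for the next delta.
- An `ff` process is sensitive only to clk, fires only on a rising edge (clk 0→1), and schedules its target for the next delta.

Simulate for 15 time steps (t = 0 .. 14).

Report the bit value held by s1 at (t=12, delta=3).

t=0 Δ0: s4=1 s3=1 clk=0 s2=0 s1=1
  Δ1: clk:0→1
  Δ2: s1:1→0
  Δ3: s2:0→1
  (3Δ to stable)
t=1 Δ0: s4=1 s3=1 clk=1 s2=1 s1=0
  Δ1: clk:1→0
  (1Δ to stable)
t=2 Δ0: s4=1 s3=1 clk=0 s2=1 s1=0
  Δ1: clk:0→1
  Δ2: s1:0→1
  Δ3: s2:1→0
  (3Δ to stable)
t=3 Δ0: s4=1 s3=1 clk=1 s2=0 s1=1
  Δ1: clk:1→0
  (1Δ to stable)
t=4 Δ0: s4=1 s3=1 clk=0 s2=0 s1=1
  Δ1: clk:0→1
  Δ2: s1:1→0
  Δ3: s2:0→1
  (3Δ to stable)
t=5 Δ0: s4=1 s3=1 clk=1 s2=1 s1=0
  Δ1: clk:1→0
  (1Δ to stable)
t=6 Δ0: s4=1 s3=1 clk=0 s2=1 s1=0
  Δ1: clk:0→1
  Δ2: s1:0→1
  Δ3: s2:1→0
  (3Δ to stable)
t=7 Δ0: s4=1 s3=1 clk=1 s2=0 s1=1
  Δ1: clk:1→0
  (1Δ to stable)
t=8 Δ0: s4=1 s3=1 clk=0 s2=0 s1=1
  Δ1: clk:0→1
  Δ2: s1:1→0
  Δ3: s2:0→1
  (3Δ to stable)
t=9 Δ0: s4=1 s3=1 clk=1 s2=1 s1=0
  Δ1: clk:1→0
  (1Δ to stable)
t=10 Δ0: s4=1 s3=1 clk=0 s2=1 s1=0
  Δ1: clk:0→1
  Δ2: s1:0→1
  Δ3: s2:1→0
  (3Δ to stable)
t=11 Δ0: s4=1 s3=1 clk=1 s2=0 s1=1
  Δ1: clk:1→0
  (1Δ to stable)
t=12 Δ0: s4=1 s3=1 clk=0 s2=0 s1=1
  Δ1: clk:0→1
  Δ2: s1:1→0
  Δ3: s2:0→1
  (3Δ to stable)
t=13 Δ0: s4=1 s3=1 clk=1 s2=1 s1=0
  Δ1: clk:1→0
  (1Δ to stable)
t=14 Δ0: s4=1 s3=1 clk=0 s2=1 s1=0
  Δ1: clk:0→1
  Δ2: s1:0→1
  Δ3: s2:1→0
  (3Δ to stable)

0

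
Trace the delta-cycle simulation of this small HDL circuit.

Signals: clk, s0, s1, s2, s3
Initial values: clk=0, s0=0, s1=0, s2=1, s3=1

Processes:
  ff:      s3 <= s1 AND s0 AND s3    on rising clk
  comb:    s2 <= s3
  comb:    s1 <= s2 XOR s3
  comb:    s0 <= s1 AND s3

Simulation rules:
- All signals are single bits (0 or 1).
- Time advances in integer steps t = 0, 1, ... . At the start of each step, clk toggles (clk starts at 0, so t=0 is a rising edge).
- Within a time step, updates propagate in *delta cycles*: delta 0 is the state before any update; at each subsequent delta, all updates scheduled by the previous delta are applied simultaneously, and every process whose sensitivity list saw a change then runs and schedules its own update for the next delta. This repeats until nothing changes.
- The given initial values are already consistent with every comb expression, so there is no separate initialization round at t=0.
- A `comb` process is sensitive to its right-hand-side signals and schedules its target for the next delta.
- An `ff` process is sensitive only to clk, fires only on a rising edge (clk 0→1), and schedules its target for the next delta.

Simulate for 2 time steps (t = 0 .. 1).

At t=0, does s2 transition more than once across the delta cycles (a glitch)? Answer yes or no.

no

t0.Δ0 s0=0 s2=1 s3=1 clk=0 s1=0
t0.Δ1 s0=0 s2=1 s3=1 clk=1 s1=0
t0.Δ2 s0=0 s2=1 s3=0 clk=1 s1=0
t0.Δ3 s0=0 s2=0 s3=0 clk=1 s1=1
t0.Δ4 s0=0 s2=0 s3=0 clk=1 s1=0
t1.Δ0 s0=0 s2=0 s3=0 clk=1 s1=0
t1.Δ1 s0=0 s2=0 s3=0 clk=0 s1=0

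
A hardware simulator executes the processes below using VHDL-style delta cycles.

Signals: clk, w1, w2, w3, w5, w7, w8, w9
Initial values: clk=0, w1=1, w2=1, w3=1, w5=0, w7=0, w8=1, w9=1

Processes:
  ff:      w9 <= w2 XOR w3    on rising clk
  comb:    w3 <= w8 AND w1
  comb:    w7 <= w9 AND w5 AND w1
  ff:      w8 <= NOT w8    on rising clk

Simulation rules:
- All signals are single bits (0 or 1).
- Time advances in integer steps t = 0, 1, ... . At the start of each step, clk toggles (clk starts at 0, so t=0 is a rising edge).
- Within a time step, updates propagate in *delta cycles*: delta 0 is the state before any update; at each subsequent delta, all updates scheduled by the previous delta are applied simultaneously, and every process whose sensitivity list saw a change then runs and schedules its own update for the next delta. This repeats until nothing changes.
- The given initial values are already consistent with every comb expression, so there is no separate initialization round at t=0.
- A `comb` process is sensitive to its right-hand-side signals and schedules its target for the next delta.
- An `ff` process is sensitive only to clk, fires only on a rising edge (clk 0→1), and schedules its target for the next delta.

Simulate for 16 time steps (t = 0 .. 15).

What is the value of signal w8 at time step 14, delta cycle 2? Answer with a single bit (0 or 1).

1

t=0 Δ0: w5=0 w9=1 w2=1 w8=1 w3=1 w1=1 w7=0 clk=0
  Δ1: clk:0→1
  Δ2: w9:1→0, w8:1→0
  Δ3: w3:1→0
  (3Δ to stable)
t=1 Δ0: w5=0 w9=0 w2=1 w8=0 w3=0 w1=1 w7=0 clk=1
  Δ1: clk:1→0
  (1Δ to stable)
t=2 Δ0: w5=0 w9=0 w2=1 w8=0 w3=0 w1=1 w7=0 clk=0
  Δ1: clk:0→1
  Δ2: w9:0→1, w8:0→1
  Δ3: w3:0→1
  (3Δ to stable)
t=3 Δ0: w5=0 w9=1 w2=1 w8=1 w3=1 w1=1 w7=0 clk=1
  Δ1: clk:1→0
  (1Δ to stable)
t=4 Δ0: w5=0 w9=1 w2=1 w8=1 w3=1 w1=1 w7=0 clk=0
  Δ1: clk:0→1
  Δ2: w9:1→0, w8:1→0
  Δ3: w3:1→0
  (3Δ to stable)
t=5 Δ0: w5=0 w9=0 w2=1 w8=0 w3=0 w1=1 w7=0 clk=1
  Δ1: clk:1→0
  (1Δ to stable)
t=6 Δ0: w5=0 w9=0 w2=1 w8=0 w3=0 w1=1 w7=0 clk=0
  Δ1: clk:0→1
  Δ2: w9:0→1, w8:0→1
  Δ3: w3:0→1
  (3Δ to stable)
t=7 Δ0: w5=0 w9=1 w2=1 w8=1 w3=1 w1=1 w7=0 clk=1
  Δ1: clk:1→0
  (1Δ to stable)
t=8 Δ0: w5=0 w9=1 w2=1 w8=1 w3=1 w1=1 w7=0 clk=0
  Δ1: clk:0→1
  Δ2: w9:1→0, w8:1→0
  Δ3: w3:1→0
  (3Δ to stable)
t=9 Δ0: w5=0 w9=0 w2=1 w8=0 w3=0 w1=1 w7=0 clk=1
  Δ1: clk:1→0
  (1Δ to stable)
t=10 Δ0: w5=0 w9=0 w2=1 w8=0 w3=0 w1=1 w7=0 clk=0
  Δ1: clk:0→1
  Δ2: w9:0→1, w8:0→1
  Δ3: w3:0→1
  (3Δ to stable)
t=11 Δ0: w5=0 w9=1 w2=1 w8=1 w3=1 w1=1 w7=0 clk=1
  Δ1: clk:1→0
  (1Δ to stable)
t=12 Δ0: w5=0 w9=1 w2=1 w8=1 w3=1 w1=1 w7=0 clk=0
  Δ1: clk:0→1
  Δ2: w9:1→0, w8:1→0
  Δ3: w3:1→0
  (3Δ to stable)
t=13 Δ0: w5=0 w9=0 w2=1 w8=0 w3=0 w1=1 w7=0 clk=1
  Δ1: clk:1→0
  (1Δ to stable)
t=14 Δ0: w5=0 w9=0 w2=1 w8=0 w3=0 w1=1 w7=0 clk=0
  Δ1: clk:0→1
  Δ2: w9:0→1, w8:0→1
  Δ3: w3:0→1
  (3Δ to stable)
t=15 Δ0: w5=0 w9=1 w2=1 w8=1 w3=1 w1=1 w7=0 clk=1
  Δ1: clk:1→0
  (1Δ to stable)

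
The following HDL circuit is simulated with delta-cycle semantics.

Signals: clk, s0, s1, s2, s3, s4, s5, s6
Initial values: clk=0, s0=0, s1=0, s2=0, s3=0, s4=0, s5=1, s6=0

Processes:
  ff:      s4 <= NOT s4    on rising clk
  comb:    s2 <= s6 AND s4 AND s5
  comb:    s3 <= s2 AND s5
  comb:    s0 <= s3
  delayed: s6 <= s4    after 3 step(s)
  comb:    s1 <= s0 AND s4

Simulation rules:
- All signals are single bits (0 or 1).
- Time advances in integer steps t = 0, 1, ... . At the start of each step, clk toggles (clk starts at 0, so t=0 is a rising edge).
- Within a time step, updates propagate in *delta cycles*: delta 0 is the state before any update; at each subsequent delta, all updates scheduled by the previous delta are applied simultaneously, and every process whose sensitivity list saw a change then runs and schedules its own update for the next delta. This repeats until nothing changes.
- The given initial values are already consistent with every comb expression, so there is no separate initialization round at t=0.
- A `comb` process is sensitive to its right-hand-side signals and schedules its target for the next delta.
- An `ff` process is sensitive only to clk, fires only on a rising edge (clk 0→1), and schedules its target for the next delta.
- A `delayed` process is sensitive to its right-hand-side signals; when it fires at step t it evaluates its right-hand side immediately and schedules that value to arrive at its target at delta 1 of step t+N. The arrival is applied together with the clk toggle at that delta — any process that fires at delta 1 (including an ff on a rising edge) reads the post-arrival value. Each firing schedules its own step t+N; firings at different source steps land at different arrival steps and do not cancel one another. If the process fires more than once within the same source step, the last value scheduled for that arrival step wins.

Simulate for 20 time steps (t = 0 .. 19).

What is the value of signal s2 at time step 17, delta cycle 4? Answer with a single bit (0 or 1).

[bits: s5,s1,s0,s3,s2,s6,clk,s4]
t=0: Δ0=10000000 Δ1=10000010 Δ2=10000011 | 2Δ
t=1: Δ0=10000011 Δ1=10000001 | 1Δ
t=2: Δ0=10000001 Δ1=10000011 Δ2=10000010 | 2Δ
t=3: Δ0=10000010 Δ1=10000100 | 1Δ
t=4: Δ0=10000100 Δ1=10000110 Δ2=10000111 Δ3=10001111 Δ4=10011111 Δ5=10111111 Δ6=11111111 | 6Δ
t=5: Δ0=11111111 Δ1=11111001 Δ2=11110001 Δ3=11100001 Δ4=11000001 Δ5=10000001 | 5Δ
t=6: Δ0=10000001 Δ1=10000011 Δ2=10000010 | 2Δ
t=7: Δ0=10000010 Δ1=10000100 | 1Δ
t=8: Δ0=10000100 Δ1=10000110 Δ2=10000111 Δ3=10001111 Δ4=10011111 Δ5=10111111 Δ6=11111111 | 6Δ
t=9: Δ0=11111111 Δ1=11111001 Δ2=11110001 Δ3=11100001 Δ4=11000001 Δ5=10000001 | 5Δ
t=10: Δ0=10000001 Δ1=10000011 Δ2=10000010 | 2Δ
t=11: Δ0=10000010 Δ1=10000100 | 1Δ
t=12: Δ0=10000100 Δ1=10000110 Δ2=10000111 Δ3=10001111 Δ4=10011111 Δ5=10111111 Δ6=11111111 | 6Δ
t=13: Δ0=11111111 Δ1=11111001 Δ2=11110001 Δ3=11100001 Δ4=11000001 Δ5=10000001 | 5Δ
t=14: Δ0=10000001 Δ1=10000011 Δ2=10000010 | 2Δ
t=15: Δ0=10000010 Δ1=10000100 | 1Δ
t=16: Δ0=10000100 Δ1=10000110 Δ2=10000111 Δ3=10001111 Δ4=10011111 Δ5=10111111 Δ6=11111111 | 6Δ
t=17: Δ0=11111111 Δ1=11111001 Δ2=11110001 Δ3=11100001 Δ4=11000001 Δ5=10000001 | 5Δ
t=18: Δ0=10000001 Δ1=10000011 Δ2=10000010 | 2Δ
t=19: Δ0=10000010 Δ1=10000100 | 1Δ

0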